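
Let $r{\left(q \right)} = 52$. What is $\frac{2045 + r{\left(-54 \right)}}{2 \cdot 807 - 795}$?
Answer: $\frac{233}{91} \approx 2.5604$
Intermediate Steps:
$\frac{2045 + r{\left(-54 \right)}}{2 \cdot 807 - 795} = \frac{2045 + 52}{2 \cdot 807 - 795} = \frac{2097}{1614 - 795} = \frac{2097}{819} = 2097 \cdot \frac{1}{819} = \frac{233}{91}$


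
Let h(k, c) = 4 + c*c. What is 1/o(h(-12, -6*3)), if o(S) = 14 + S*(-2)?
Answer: -1/642 ≈ -0.0015576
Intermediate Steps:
h(k, c) = 4 + c**2
o(S) = 14 - 2*S
1/o(h(-12, -6*3)) = 1/(14 - 2*(4 + (-6*3)**2)) = 1/(14 - 2*(4 + (-18)**2)) = 1/(14 - 2*(4 + 324)) = 1/(14 - 2*328) = 1/(14 - 656) = 1/(-642) = -1/642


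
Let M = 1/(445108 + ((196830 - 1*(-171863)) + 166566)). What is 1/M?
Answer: 980367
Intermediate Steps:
M = 1/980367 (M = 1/(445108 + ((196830 + 171863) + 166566)) = 1/(445108 + (368693 + 166566)) = 1/(445108 + 535259) = 1/980367 ≈ 1.0200e-6)
1/M = 1/(1/980367) = 980367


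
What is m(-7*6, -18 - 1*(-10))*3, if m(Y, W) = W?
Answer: -24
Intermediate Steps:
m(-7*6, -18 - 1*(-10))*3 = (-18 - 1*(-10))*3 = (-18 + 10)*3 = -8*3 = -24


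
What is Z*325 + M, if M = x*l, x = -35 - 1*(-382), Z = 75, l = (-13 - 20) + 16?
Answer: 18476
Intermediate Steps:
l = -17 (l = -33 + 16 = -17)
x = 347 (x = -35 + 382 = 347)
M = -5899 (M = 347*(-17) = -5899)
Z*325 + M = 75*325 - 5899 = 24375 - 5899 = 18476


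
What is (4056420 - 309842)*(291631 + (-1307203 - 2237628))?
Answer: -12188367549600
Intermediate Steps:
(4056420 - 309842)*(291631 + (-1307203 - 2237628)) = 3746578*(291631 - 3544831) = 3746578*(-3253200) = -12188367549600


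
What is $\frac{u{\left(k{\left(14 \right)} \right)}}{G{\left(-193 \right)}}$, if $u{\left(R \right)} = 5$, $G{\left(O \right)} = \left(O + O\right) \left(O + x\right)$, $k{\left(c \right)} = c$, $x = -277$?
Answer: $\frac{1}{36284} \approx 2.756 \cdot 10^{-5}$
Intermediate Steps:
$G{\left(O \right)} = 2 O \left(-277 + O\right)$ ($G{\left(O \right)} = \left(O + O\right) \left(O - 277\right) = 2 O \left(-277 + O\right)$)
$\frac{u{\left(k{\left(14 \right)} \right)}}{G{\left(-193 \right)}} = \frac{5}{2 \left(-193\right) \left(-277 - 193\right)} = \frac{5}{2 \left(-193\right) \left(-470\right)} = \frac{5}{181420} = 5 \cdot \frac{1}{181420} = \frac{1}{36284}$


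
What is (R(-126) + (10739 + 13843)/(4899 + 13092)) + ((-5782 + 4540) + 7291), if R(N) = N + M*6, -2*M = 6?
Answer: 35420479/5997 ≈ 5906.4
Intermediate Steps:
M = -3 (M = -½*6 = -3)
R(N) = -18 + N (R(N) = N - 3*6 = N - 18 = -18 + N)
(R(-126) + (10739 + 13843)/(4899 + 13092)) + ((-5782 + 4540) + 7291) = ((-18 - 126) + (10739 + 13843)/(4899 + 13092)) + ((-5782 + 4540) + 7291) = (-144 + 24582/17991) + (-1242 + 7291) = (-144 + 24582*(1/17991)) + 6049 = (-144 + 8194/5997) + 6049 = -855374/5997 + 6049 = 35420479/5997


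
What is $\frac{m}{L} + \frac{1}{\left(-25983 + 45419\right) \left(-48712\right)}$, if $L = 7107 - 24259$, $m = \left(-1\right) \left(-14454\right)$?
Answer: $- \frac{213821281645}{253733403776} \approx -0.8427$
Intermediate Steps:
$m = 14454$
$L = -17152$
$\frac{m}{L} + \frac{1}{\left(-25983 + 45419\right) \left(-48712\right)} = \frac{14454}{-17152} + \frac{1}{\left(-25983 + 45419\right) \left(-48712\right)} = 14454 \left(- \frac{1}{17152}\right) + \frac{1}{19436} \left(- \frac{1}{48712}\right) = - \frac{7227}{8576} + \frac{1}{19436} \left(- \frac{1}{48712}\right) = - \frac{7227}{8576} - \frac{1}{946766432} = - \frac{213821281645}{253733403776}$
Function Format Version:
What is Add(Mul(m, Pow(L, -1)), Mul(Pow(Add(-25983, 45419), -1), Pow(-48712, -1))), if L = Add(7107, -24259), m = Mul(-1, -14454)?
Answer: Rational(-213821281645, 253733403776) ≈ -0.84270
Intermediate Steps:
m = 14454
L = -17152
Add(Mul(m, Pow(L, -1)), Mul(Pow(Add(-25983, 45419), -1), Pow(-48712, -1))) = Add(Mul(14454, Pow(-17152, -1)), Mul(Pow(Add(-25983, 45419), -1), Pow(-48712, -1))) = Add(Mul(14454, Rational(-1, 17152)), Mul(Pow(19436, -1), Rational(-1, 48712))) = Add(Rational(-7227, 8576), Mul(Rational(1, 19436), Rational(-1, 48712))) = Add(Rational(-7227, 8576), Rational(-1, 946766432)) = Rational(-213821281645, 253733403776)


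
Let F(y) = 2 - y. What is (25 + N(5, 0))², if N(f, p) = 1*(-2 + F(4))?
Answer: 441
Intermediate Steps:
N(f, p) = -4 (N(f, p) = 1*(-2 + (2 - 1*4)) = 1*(-2 + (2 - 4)) = 1*(-2 - 2) = 1*(-4) = -4)
(25 + N(5, 0))² = (25 - 4)² = 21² = 441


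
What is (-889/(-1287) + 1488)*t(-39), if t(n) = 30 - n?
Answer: 44066735/429 ≈ 1.0272e+5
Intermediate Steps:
(-889/(-1287) + 1488)*t(-39) = (-889/(-1287) + 1488)*(30 - 1*(-39)) = (-889*(-1/1287) + 1488)*(30 + 39) = (889/1287 + 1488)*69 = (1915945/1287)*69 = 44066735/429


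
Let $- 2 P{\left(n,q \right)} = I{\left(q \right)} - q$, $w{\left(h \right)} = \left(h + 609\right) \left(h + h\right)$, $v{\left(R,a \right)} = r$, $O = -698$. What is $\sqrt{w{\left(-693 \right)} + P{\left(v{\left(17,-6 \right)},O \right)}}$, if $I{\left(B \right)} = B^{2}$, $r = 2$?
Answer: $i \sqrt{127527} \approx 357.11 i$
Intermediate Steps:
$v{\left(R,a \right)} = 2$
$w{\left(h \right)} = 2 h \left(609 + h\right)$ ($w{\left(h \right)} = \left(609 + h\right) 2 h = 2 h \left(609 + h\right)$)
$P{\left(n,q \right)} = \frac{q}{2} - \frac{q^{2}}{2}$ ($P{\left(n,q \right)} = - \frac{q^{2} - q}{2} = \frac{q}{2} - \frac{q^{2}}{2}$)
$\sqrt{w{\left(-693 \right)} + P{\left(v{\left(17,-6 \right)},O \right)}} = \sqrt{2 \left(-693\right) \left(609 - 693\right) + \frac{1}{2} \left(-698\right) \left(1 - -698\right)} = \sqrt{2 \left(-693\right) \left(-84\right) + \frac{1}{2} \left(-698\right) \left(1 + 698\right)} = \sqrt{116424 + \frac{1}{2} \left(-698\right) 699} = \sqrt{116424 - 243951} = \sqrt{-127527} = i \sqrt{127527}$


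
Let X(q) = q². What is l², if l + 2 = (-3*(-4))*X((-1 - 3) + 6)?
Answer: 2116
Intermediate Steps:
l = 46 (l = -2 + (-3*(-4))*((-1 - 3) + 6)² = -2 + 12*(-4 + 6)² = -2 + 12*2² = -2 + 12*4 = -2 + 48 = 46)
l² = 46² = 2116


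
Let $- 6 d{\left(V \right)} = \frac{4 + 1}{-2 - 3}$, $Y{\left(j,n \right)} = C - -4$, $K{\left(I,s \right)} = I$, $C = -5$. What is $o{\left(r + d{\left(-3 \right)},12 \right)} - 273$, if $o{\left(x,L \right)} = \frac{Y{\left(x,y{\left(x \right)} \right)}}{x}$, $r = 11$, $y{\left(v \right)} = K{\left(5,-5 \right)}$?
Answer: $- \frac{18297}{67} \approx -273.09$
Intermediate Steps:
$y{\left(v \right)} = 5$
$Y{\left(j,n \right)} = -1$ ($Y{\left(j,n \right)} = -5 - -4 = -5 + 4 = -1$)
$d{\left(V \right)} = \frac{1}{6}$ ($d{\left(V \right)} = - \frac{\left(4 + 1\right) \frac{1}{-2 - 3}}{6} = - \frac{5 \frac{1}{-5}}{6} = - \frac{5 \left(- \frac{1}{5}\right)}{6} = \left(- \frac{1}{6}\right) \left(-1\right) = \frac{1}{6}$)
$o{\left(x,L \right)} = - \frac{1}{x}$
$o{\left(r + d{\left(-3 \right)},12 \right)} - 273 = - \frac{1}{11 + \frac{1}{6}} - 273 = - \frac{1}{\frac{67}{6}} - 273 = \left(-1\right) \frac{6}{67} - 273 = - \frac{6}{67} - 273 = - \frac{18297}{67}$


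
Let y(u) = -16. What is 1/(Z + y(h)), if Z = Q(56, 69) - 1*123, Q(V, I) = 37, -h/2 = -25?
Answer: -1/102 ≈ -0.0098039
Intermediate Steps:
h = 50 (h = -2*(-25) = 50)
Z = -86 (Z = 37 - 1*123 = 37 - 123 = -86)
1/(Z + y(h)) = 1/(-86 - 16) = 1/(-102) = -1/102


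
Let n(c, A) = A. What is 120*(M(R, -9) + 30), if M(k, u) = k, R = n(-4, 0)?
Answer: 3600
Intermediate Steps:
R = 0
120*(M(R, -9) + 30) = 120*(0 + 30) = 120*30 = 3600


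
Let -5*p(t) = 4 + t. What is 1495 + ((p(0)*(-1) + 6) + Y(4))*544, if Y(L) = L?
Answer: 36851/5 ≈ 7370.2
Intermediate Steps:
p(t) = -⅘ - t/5 (p(t) = -(4 + t)/5 = -⅘ - t/5)
1495 + ((p(0)*(-1) + 6) + Y(4))*544 = 1495 + (((-⅘ - ⅕*0)*(-1) + 6) + 4)*544 = 1495 + (((-⅘ + 0)*(-1) + 6) + 4)*544 = 1495 + ((-⅘*(-1) + 6) + 4)*544 = 1495 + ((⅘ + 6) + 4)*544 = 1495 + (34/5 + 4)*544 = 1495 + (54/5)*544 = 1495 + 29376/5 = 36851/5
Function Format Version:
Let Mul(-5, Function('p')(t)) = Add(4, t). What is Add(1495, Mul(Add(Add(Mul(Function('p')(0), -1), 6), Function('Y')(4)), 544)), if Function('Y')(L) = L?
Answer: Rational(36851, 5) ≈ 7370.2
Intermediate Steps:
Function('p')(t) = Add(Rational(-4, 5), Mul(Rational(-1, 5), t)) (Function('p')(t) = Mul(Rational(-1, 5), Add(4, t)) = Add(Rational(-4, 5), Mul(Rational(-1, 5), t)))
Add(1495, Mul(Add(Add(Mul(Function('p')(0), -1), 6), Function('Y')(4)), 544)) = Add(1495, Mul(Add(Add(Mul(Add(Rational(-4, 5), Mul(Rational(-1, 5), 0)), -1), 6), 4), 544)) = Add(1495, Mul(Add(Add(Mul(Add(Rational(-4, 5), 0), -1), 6), 4), 544)) = Add(1495, Mul(Add(Add(Mul(Rational(-4, 5), -1), 6), 4), 544)) = Add(1495, Mul(Add(Add(Rational(4, 5), 6), 4), 544)) = Add(1495, Mul(Add(Rational(34, 5), 4), 544)) = Add(1495, Mul(Rational(54, 5), 544)) = Add(1495, Rational(29376, 5)) = Rational(36851, 5)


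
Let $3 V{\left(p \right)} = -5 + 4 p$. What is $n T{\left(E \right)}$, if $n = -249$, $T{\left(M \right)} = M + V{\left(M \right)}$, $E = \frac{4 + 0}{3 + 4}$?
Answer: $83$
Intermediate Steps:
$V{\left(p \right)} = - \frac{5}{3} + \frac{4 p}{3}$ ($V{\left(p \right)} = \frac{-5 + 4 p}{3} = - \frac{5}{3} + \frac{4 p}{3}$)
$E = \frac{4}{7} \approx 0.57143$
$T{\left(M \right)} = - \frac{5}{3} + \frac{7 M}{3}$ ($T{\left(M \right)} = M + \left(- \frac{5}{3} + \frac{4 M}{3}\right) = - \frac{5}{3} + \frac{7 M}{3}$)
$n T{\left(E \right)} = - 249 \left(- \frac{5}{3} + \frac{7}{3} \cdot \frac{4}{7}\right) = - 249 \left(- \frac{5}{3} + \frac{4}{3}\right) = \left(-249\right) \left(- \frac{1}{3}\right) = 83$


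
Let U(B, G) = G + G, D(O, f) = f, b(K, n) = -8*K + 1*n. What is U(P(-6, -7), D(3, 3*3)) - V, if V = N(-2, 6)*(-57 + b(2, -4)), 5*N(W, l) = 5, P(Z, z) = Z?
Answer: 95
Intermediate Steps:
b(K, n) = n - 8*K (b(K, n) = -8*K + n = n - 8*K)
N(W, l) = 1 (N(W, l) = (⅕)*5 = 1)
U(B, G) = 2*G
V = -77 (V = 1*(-57 + (-4 - 8*2)) = 1*(-57 + (-4 - 16)) = 1*(-57 - 20) = 1*(-77) = -77)
U(P(-6, -7), D(3, 3*3)) - V = 2*(3*3) - 1*(-77) = 2*9 + 77 = 18 + 77 = 95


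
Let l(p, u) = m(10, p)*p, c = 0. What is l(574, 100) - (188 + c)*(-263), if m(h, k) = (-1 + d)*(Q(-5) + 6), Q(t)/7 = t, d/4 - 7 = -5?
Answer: -67078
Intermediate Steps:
d = 8 (d = 28 + 4*(-5) = 28 - 20 = 8)
Q(t) = 7*t
m(h, k) = -203 (m(h, k) = (-1 + 8)*(7*(-5) + 6) = 7*(-35 + 6) = 7*(-29) = -203)
l(p, u) = -203*p
l(574, 100) - (188 + c)*(-263) = -203*574 - (188 + 0)*(-263) = -116522 - 188*(-263) = -116522 - 1*(-49444) = -116522 + 49444 = -67078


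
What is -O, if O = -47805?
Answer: 47805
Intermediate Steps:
-O = -1*(-47805) = 47805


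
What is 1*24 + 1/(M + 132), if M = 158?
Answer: 6961/290 ≈ 24.003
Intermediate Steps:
1*24 + 1/(M + 132) = 1*24 + 1/(158 + 132) = 24 + 1/290 = 6961/290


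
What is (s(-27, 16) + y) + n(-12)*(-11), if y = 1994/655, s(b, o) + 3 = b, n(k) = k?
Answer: 68804/655 ≈ 105.04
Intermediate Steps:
s(b, o) = -3 + b
y = 1994/655 (y = 1994*(1/655) = 1994/655 ≈ 3.0443)
(s(-27, 16) + y) + n(-12)*(-11) = ((-3 - 27) + 1994/655) - 12*(-11) = (-30 + 1994/655) + 132 = -17656/655 + 132 = 68804/655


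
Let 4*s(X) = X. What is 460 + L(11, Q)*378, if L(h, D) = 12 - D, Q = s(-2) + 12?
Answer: 649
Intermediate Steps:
s(X) = X/4
Q = 23/2 (Q = (1/4)*(-2) + 12 = -1/2 + 12 = 23/2 ≈ 11.500)
460 + L(11, Q)*378 = 460 + (12 - 1*23/2)*378 = 460 + (12 - 23/2)*378 = 460 + (1/2)*378 = 460 + 189 = 649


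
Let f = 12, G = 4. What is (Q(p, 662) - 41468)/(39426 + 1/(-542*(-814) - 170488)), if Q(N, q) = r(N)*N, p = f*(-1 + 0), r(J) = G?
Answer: -11238381200/10672618201 ≈ -1.0530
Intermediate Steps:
r(J) = 4
p = -12 (p = 12*(-1 + 0) = 12*(-1) = -12)
Q(N, q) = 4*N
(Q(p, 662) - 41468)/(39426 + 1/(-542*(-814) - 170488)) = (4*(-12) - 41468)/(39426 + 1/(-542*(-814) - 170488)) = (-48 - 41468)/(39426 + 1/(441188 - 170488)) = -41516/(39426 + 1/270700) = -41516/10672618201/270700 = -41516*270700/10672618201 = -11238381200/10672618201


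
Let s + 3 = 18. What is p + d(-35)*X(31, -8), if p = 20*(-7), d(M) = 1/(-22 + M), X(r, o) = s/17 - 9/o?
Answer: -361851/2584 ≈ -140.04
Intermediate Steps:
s = 15 (s = -3 + 18 = 15)
X(r, o) = 15/17 - 9/o
p = -140
p + d(-35)*X(31, -8) = -140 + (15/17 - 9/(-8))/(-22 - 35) = -140 + (15/17 - 9*(-⅛))/(-57) = -140 - (15/17 + 9/8)/57 = -140 - 1/57*273/136 = -140 - 91/2584 = -361851/2584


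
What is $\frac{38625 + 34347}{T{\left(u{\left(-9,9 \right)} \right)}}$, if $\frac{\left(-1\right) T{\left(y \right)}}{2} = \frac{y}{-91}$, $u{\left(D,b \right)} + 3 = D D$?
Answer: $42567$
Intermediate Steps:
$u{\left(D,b \right)} = -3 + D^{2}$ ($u{\left(D,b \right)} = -3 + D D = -3 + D^{2}$)
$T{\left(y \right)} = \frac{2 y}{91}$ ($T{\left(y \right)} = - 2 \frac{y}{-91} = - 2 y \left(- \frac{1}{91}\right) = - 2 \left(- \frac{y}{91}\right) = \frac{2 y}{91}$)
$\frac{38625 + 34347}{T{\left(u{\left(-9,9 \right)} \right)}} = \frac{38625 + 34347}{\frac{2}{91} \left(-3 + \left(-9\right)^{2}\right)} = \frac{72972}{\frac{2}{91} \left(-3 + 81\right)} = \frac{72972}{\frac{2}{91} \cdot 78} = \frac{72972}{\frac{12}{7}} = 72972 \cdot \frac{7}{12} = 42567$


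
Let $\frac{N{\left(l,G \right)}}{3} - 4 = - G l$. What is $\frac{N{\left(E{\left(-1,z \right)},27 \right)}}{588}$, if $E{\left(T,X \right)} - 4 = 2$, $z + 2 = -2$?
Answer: $- \frac{79}{98} \approx -0.80612$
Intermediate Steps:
$z = -4$ ($z = -2 - 2 = -4$)
$E{\left(T,X \right)} = 6$ ($E{\left(T,X \right)} = 4 + 2 = 6$)
$N{\left(l,G \right)} = 12 - 3 G l$ ($N{\left(l,G \right)} = 12 + 3 - G l = 12 + 3 \left(- G l\right) = 12 - 3 G l$)
$\frac{N{\left(E{\left(-1,z \right)},27 \right)}}{588} = \frac{12 - 81 \cdot 6}{588} = \left(12 - 486\right) \frac{1}{588} = \left(-474\right) \frac{1}{588} = - \frac{79}{98}$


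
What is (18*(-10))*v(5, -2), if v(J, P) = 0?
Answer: 0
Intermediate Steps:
(18*(-10))*v(5, -2) = (18*(-10))*0 = -180*0 = 0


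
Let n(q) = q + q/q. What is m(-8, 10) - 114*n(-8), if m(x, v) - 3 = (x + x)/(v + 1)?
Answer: 8795/11 ≈ 799.54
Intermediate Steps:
m(x, v) = 3 + 2*x/(1 + v) (m(x, v) = 3 + (x + x)/(v + 1) = 3 + (2*x)/(1 + v) = 3 + 2*x/(1 + v))
n(q) = 1 + q (n(q) = q + 1 = 1 + q)
m(-8, 10) - 114*n(-8) = (3 + 2*(-8) + 3*10)/(1 + 10) - 114*(1 - 8) = (3 - 16 + 30)/11 - 114*(-7) = (1/11)*17 + 798 = 17/11 + 798 = 8795/11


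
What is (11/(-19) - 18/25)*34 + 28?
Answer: -7678/475 ≈ -16.164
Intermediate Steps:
(11/(-19) - 18/25)*34 + 28 = (11*(-1/19) - 18*1/25)*34 + 28 = (-11/19 - 18/25)*34 + 28 = -617/475*34 + 28 = -20978/475 + 28 = -7678/475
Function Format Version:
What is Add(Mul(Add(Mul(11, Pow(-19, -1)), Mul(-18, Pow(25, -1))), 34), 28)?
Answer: Rational(-7678, 475) ≈ -16.164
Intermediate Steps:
Add(Mul(Add(Mul(11, Pow(-19, -1)), Mul(-18, Pow(25, -1))), 34), 28) = Add(Mul(Add(Mul(11, Rational(-1, 19)), Mul(-18, Rational(1, 25))), 34), 28) = Add(Mul(Add(Rational(-11, 19), Rational(-18, 25)), 34), 28) = Add(Mul(Rational(-617, 475), 34), 28) = Add(Rational(-20978, 475), 28) = Rational(-7678, 475)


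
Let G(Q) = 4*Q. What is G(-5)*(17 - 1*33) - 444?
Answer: -124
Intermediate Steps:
G(-5)*(17 - 1*33) - 444 = (4*(-5))*(17 - 1*33) - 444 = -20*(17 - 33) - 444 = -20*(-16) - 444 = 320 - 444 = -124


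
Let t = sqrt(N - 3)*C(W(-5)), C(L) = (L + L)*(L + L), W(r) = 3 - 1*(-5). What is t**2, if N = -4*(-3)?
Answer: 589824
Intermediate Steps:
W(r) = 8 (W(r) = 3 + 5 = 8)
N = 12
C(L) = 4*L**2 (C(L) = (2*L)*(2*L) = 4*L**2)
t = 768 (t = sqrt(12 - 3)*(4*8**2) = sqrt(9)*(4*64) = 3*256 = 768)
t**2 = 768**2 = 589824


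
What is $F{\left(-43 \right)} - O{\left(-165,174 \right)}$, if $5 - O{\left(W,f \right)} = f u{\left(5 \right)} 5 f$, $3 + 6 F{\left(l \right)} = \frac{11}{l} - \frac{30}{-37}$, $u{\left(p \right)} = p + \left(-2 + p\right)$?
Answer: $\frac{5780268110}{4773} \approx 1.211 \cdot 10^{6}$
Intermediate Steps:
$u{\left(p \right)} = -2 + 2 p$
$F{\left(l \right)} = - \frac{27}{74} + \frac{11}{6 l}$ ($F{\left(l \right)} = - \frac{1}{2} + \frac{\frac{11}{l} - \frac{30}{-37}}{6} = - \frac{1}{2} + \frac{\frac{11}{l} - - \frac{30}{37}}{6} = - \frac{1}{2} + \frac{\frac{11}{l} + \frac{30}{37}}{6} = - \frac{1}{2} + \frac{\frac{30}{37} + \frac{11}{l}}{6} = - \frac{1}{2} + \left(\frac{5}{37} + \frac{11}{6 l}\right) = - \frac{27}{74} + \frac{11}{6 l}$)
$O{\left(W,f \right)} = 5 - 40 f^{2}$ ($O{\left(W,f \right)} = 5 - f \left(-2 + 2 \cdot 5\right) 5 f = 5 - f \left(-2 + 10\right) 5 f = 5 - f 8 \cdot 5 f = 5 - 8 f 5 f = 5 - 40 f f = 5 - 40 f^{2}$)
$F{\left(-43 \right)} - O{\left(-165,174 \right)} = \frac{407 - -3483}{222 \left(-43\right)} - \left(5 - 40 \cdot 174^{2}\right) = \frac{1}{222} \left(- \frac{1}{43}\right) \left(407 + 3483\right) - \left(5 - 1211040\right) = \frac{1}{222} \left(- \frac{1}{43}\right) 3890 - \left(5 - 1211040\right) = - \frac{1945}{4773} - -1211035 = - \frac{1945}{4773} + 1211035 = \frac{5780268110}{4773}$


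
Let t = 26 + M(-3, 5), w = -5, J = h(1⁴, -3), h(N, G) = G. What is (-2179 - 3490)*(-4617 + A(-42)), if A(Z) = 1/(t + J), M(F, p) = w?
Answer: 471122245/18 ≈ 2.6173e+7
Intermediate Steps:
J = -3
M(F, p) = -5
t = 21 (t = 26 - 5 = 21)
A(Z) = 1/18 (A(Z) = 1/(21 - 3) = 1/18)
(-2179 - 3490)*(-4617 + A(-42)) = (-2179 - 3490)*(-4617 + 1/18) = -5669*(-83105/18) = 471122245/18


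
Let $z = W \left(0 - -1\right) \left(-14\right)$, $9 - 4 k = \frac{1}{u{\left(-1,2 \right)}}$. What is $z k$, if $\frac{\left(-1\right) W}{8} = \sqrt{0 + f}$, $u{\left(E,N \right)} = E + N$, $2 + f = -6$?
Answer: $448 i \sqrt{2} \approx 633.57 i$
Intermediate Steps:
$f = -8$ ($f = -2 - 6 = -8$)
$k = 2$ ($k = \frac{9}{4} - \frac{1}{4 \left(-1 + 2\right)} = \frac{9}{4} - \frac{1}{4 \cdot 1} = \frac{9}{4} - \frac{1}{4} = 2$)
$W = - 16 i \sqrt{2}$ ($W = - 8 \sqrt{0 - 8} = - 8 \sqrt{-8} = - 8 \cdot 2 i \sqrt{2} = - 16 i \sqrt{2} \approx - 22.627 i$)
$z = 224 i \sqrt{2}$ ($z = - 16 i \sqrt{2} \left(0 - -1\right) \left(-14\right) = - 16 i \sqrt{2} \left(0 + 1\right) \left(-14\right) = - 16 i \sqrt{2} \cdot 1 \left(-14\right) = - 16 i \sqrt{2} \left(-14\right) = 224 i \sqrt{2} \approx 316.78 i$)
$z k = 224 i \sqrt{2} \cdot 2 = 448 i \sqrt{2}$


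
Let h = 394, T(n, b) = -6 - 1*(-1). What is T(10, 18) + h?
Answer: 389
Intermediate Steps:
T(n, b) = -5 (T(n, b) = -6 + 1 = -5)
T(10, 18) + h = -5 + 394 = 389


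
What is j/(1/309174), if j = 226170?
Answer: 69925883580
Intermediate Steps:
j/(1/309174) = 226170/(1/309174) = 226170*309174 = 69925883580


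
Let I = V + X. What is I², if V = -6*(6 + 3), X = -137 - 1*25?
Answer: 46656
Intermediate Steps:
X = -162 (X = -137 - 25 = -162)
V = -54 (V = -6*9 = -54)
I = -216 (I = -54 - 162 = -216)
I² = (-216)² = 46656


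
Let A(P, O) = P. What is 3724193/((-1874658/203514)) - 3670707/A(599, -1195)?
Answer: -76813107225034/187153357 ≈ -4.1043e+5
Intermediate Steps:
3724193/((-1874658/203514)) - 3670707/A(599, -1195) = 3724193/((-1874658/203514)) - 3670707/599 = 3724193/((-1874658*1/203514)) - 3670707*1/599 = 3724193/(-312443/33919) - 3670707/599 = 3724193*(-33919/312443) - 3670707/599 = -126320902367/312443 - 3670707/599 = -76813107225034/187153357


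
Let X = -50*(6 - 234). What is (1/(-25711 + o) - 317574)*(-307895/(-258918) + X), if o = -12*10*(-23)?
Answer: -21515871762117258125/5942427018 ≈ -3.6207e+9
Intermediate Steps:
X = 11400 (X = -50*(-228) = 11400)
o = 2760 (o = -120*(-23) = 2760)
(1/(-25711 + o) - 317574)*(-307895/(-258918) + X) = (1/(-25711 + 2760) - 317574)*(-307895/(-258918) + 11400) = (1/(-22951) - 317574)*(-307895*(-1/258918) + 11400) = (-1/22951 - 317574)*(307895/258918 + 11400) = -7288640875/22951*2951973095/258918 = -21515871762117258125/5942427018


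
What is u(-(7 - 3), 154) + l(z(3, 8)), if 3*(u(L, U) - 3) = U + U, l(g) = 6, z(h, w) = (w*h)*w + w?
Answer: 335/3 ≈ 111.67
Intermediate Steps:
z(h, w) = w + h*w**2 (z(h, w) = (h*w)*w + w = h*w**2 + w = w + h*w**2)
u(L, U) = 3 + 2*U/3 (u(L, U) = 3 + (U + U)/3 = 3 + (2*U)/3 = 3 + 2*U/3)
u(-(7 - 3), 154) + l(z(3, 8)) = (3 + (2/3)*154) + 6 = (3 + 308/3) + 6 = 317/3 + 6 = 335/3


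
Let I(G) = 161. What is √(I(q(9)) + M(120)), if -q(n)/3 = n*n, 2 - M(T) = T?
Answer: √43 ≈ 6.5574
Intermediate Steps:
M(T) = 2 - T
q(n) = -3*n² (q(n) = -3*n*n = -3*n²)
√(I(q(9)) + M(120)) = √(161 + (2 - 1*120)) = √(161 + (2 - 120)) = √(161 - 118) = √43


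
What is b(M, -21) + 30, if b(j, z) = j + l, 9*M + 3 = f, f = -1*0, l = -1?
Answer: 86/3 ≈ 28.667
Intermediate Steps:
f = 0
M = -1/3 (M = -1/3 + (1/9)*0 = -1/3 + 0 = -1/3 ≈ -0.33333)
b(j, z) = -1 + j (b(j, z) = j - 1 = -1 + j)
b(M, -21) + 30 = (-1 - 1/3) + 30 = -4/3 + 30 = 86/3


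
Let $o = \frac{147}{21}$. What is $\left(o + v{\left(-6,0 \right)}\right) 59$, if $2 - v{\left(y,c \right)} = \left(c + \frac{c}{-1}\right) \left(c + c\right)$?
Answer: $531$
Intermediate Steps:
$v{\left(y,c \right)} = 2$ ($v{\left(y,c \right)} = 2 - \left(c + \frac{c}{-1}\right) \left(c + c\right) = 2 - \left(c + c \left(-1\right)\right) 2 c = 2 - \left(c - c\right) 2 c = 2 - 0 \cdot 2 c = 2 - 0 = 2 + 0 = 2$)
$o = 7$ ($o = 147 \cdot \frac{1}{21} = 7$)
$\left(o + v{\left(-6,0 \right)}\right) 59 = \left(7 + 2\right) 59 = 9 \cdot 59 = 531$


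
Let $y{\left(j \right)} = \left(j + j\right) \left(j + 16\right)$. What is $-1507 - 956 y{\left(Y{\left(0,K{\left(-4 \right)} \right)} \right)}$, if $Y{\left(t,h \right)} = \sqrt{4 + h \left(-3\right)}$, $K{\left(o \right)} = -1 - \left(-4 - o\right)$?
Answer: $-14891 - 30592 \sqrt{7} \approx -95830.0$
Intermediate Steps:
$K{\left(o \right)} = 3 + o$ ($K{\left(o \right)} = -1 + \left(4 + o\right) = 3 + o$)
$Y{\left(t,h \right)} = \sqrt{4 - 3 h}$
$y{\left(j \right)} = 2 j \left(16 + j\right)$
$-1507 - 956 y{\left(Y{\left(0,K{\left(-4 \right)} \right)} \right)} = -1507 - 956 \cdot 2 \sqrt{4 - 3 \left(3 - 4\right)} \left(16 + \sqrt{4 - 3 \left(3 - 4\right)}\right) = -1507 - 956 \cdot 2 \sqrt{4 - -3} \left(16 + \sqrt{4 - -3}\right) = -1507 - 956 \cdot 2 \sqrt{4 + 3} \left(16 + \sqrt{4 + 3}\right) = -1507 - 956 \cdot 2 \sqrt{7} \left(16 + \sqrt{7}\right) = -1507 - 1912 \sqrt{7} \left(16 + \sqrt{7}\right)$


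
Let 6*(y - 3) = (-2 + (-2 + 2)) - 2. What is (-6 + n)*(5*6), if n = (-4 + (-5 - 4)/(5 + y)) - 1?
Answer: -4035/11 ≈ -366.82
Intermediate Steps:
y = 7/3 (y = 3 + ((-2 + (-2 + 2)) - 2)/6 = 3 + ((-2 + 0) - 2)/6 = 3 + (-2 - 2)/6 = 3 + (1/6)*(-4) = 3 - 2/3 = 7/3 ≈ 2.3333)
n = -137/22 (n = (-4 + (-5 - 4)/(5 + 7/3)) - 1 = (-4 - 9/22/3) - 1 = (-4 - 9*3/22) - 1 = (-4 - 27/22) - 1 = -115/22 - 1 = -137/22 ≈ -6.2273)
(-6 + n)*(5*6) = (-6 - 137/22)*(5*6) = -269/22*30 = -4035/11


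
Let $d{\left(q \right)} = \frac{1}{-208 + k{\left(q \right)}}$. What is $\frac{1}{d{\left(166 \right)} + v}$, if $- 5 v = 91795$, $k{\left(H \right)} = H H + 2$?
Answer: $- \frac{27350}{502118649} \approx -5.4469 \cdot 10^{-5}$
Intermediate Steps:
$k{\left(H \right)} = 2 + H^{2}$ ($k{\left(H \right)} = H^{2} + 2 = 2 + H^{2}$)
$v = -18359$ ($v = \left(- \frac{1}{5}\right) 91795 = -18359$)
$d{\left(q \right)} = \frac{1}{-206 + q^{2}}$ ($d{\left(q \right)} = \frac{1}{-208 + \left(2 + q^{2}\right)} = \frac{1}{-206 + q^{2}}$)
$\frac{1}{d{\left(166 \right)} + v} = \frac{1}{\frac{1}{-206 + 166^{2}} - 18359} = \frac{1}{\frac{1}{-206 + 27556} - 18359} = \frac{1}{\frac{1}{27350} - 18359} = \frac{1}{- \frac{502118649}{27350}} = - \frac{27350}{502118649}$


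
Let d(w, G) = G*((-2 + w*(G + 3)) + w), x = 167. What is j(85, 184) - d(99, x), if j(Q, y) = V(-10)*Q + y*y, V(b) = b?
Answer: -2793803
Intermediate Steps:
d(w, G) = G*(-2 + w + w*(3 + G)) (d(w, G) = G*((-2 + w*(3 + G)) + w) = G*(-2 + w + w*(3 + G)))
j(Q, y) = y² - 10*Q (j(Q, y) = -10*Q + y*y = -10*Q + y² = y² - 10*Q)
j(85, 184) - d(99, x) = (184² - 10*85) - 167*(-2 + 4*99 + 167*99) = (33856 - 850) - 167*(-2 + 396 + 16533) = 33006 - 167*16927 = 33006 - 1*2826809 = 33006 - 2826809 = -2793803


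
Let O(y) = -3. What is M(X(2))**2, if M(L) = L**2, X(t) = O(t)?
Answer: 81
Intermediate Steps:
X(t) = -3
M(X(2))**2 = ((-3)**2)**2 = 9**2 = 81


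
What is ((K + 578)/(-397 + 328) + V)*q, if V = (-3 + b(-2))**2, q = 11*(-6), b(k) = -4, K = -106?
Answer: -63998/23 ≈ -2782.5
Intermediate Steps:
q = -66
V = 49 (V = (-3 - 4)**2 = (-7)**2 = 49)
((K + 578)/(-397 + 328) + V)*q = ((-106 + 578)/(-397 + 328) + 49)*(-66) = (472/(-69) + 49)*(-66) = (472*(-1/69) + 49)*(-66) = (-472/69 + 49)*(-66) = (2909/69)*(-66) = -63998/23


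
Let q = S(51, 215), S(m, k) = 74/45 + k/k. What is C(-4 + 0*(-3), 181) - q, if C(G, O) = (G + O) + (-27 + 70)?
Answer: 9781/45 ≈ 217.36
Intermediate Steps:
S(m, k) = 119/45 (S(m, k) = 74*(1/45) + 1 = 74/45 + 1 = 119/45)
C(G, O) = 43 + G + O (C(G, O) = (G + O) + 43 = 43 + G + O)
q = 119/45 ≈ 2.6444
C(-4 + 0*(-3), 181) - q = (43 + (-4 + 0*(-3)) + 181) - 1*119/45 = (43 + (-4 + 0) + 181) - 119/45 = (43 - 4 + 181) - 119/45 = 220 - 119/45 = 9781/45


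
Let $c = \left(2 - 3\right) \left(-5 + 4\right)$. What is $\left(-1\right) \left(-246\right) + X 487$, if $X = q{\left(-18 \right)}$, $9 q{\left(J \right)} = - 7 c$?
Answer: $- \frac{1195}{9} \approx -132.78$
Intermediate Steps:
$c = 1$ ($c = \left(-1\right) \left(-1\right) = 1$)
$q{\left(J \right)} = - \frac{7}{9}$ ($q{\left(J \right)} = \frac{\left(-7\right) 1}{9} = \frac{1}{9} \left(-7\right) = - \frac{7}{9}$)
$X = - \frac{7}{9} \approx -0.77778$
$\left(-1\right) \left(-246\right) + X 487 = \left(-1\right) \left(-246\right) - \frac{3409}{9} = 246 - \frac{3409}{9} = - \frac{1195}{9}$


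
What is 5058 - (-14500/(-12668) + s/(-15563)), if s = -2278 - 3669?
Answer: 249223560194/49288021 ≈ 5056.5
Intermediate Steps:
s = -5947
5058 - (-14500/(-12668) + s/(-15563)) = 5058 - (-14500/(-12668) - 5947/(-15563)) = 5058 - (-14500*(-1/12668) - 5947*(-1/15563)) = 5058 - (3625/3167 + 5947/15563) = 5058 - 1*75250024/49288021 = 5058 - 75250024/49288021 = 249223560194/49288021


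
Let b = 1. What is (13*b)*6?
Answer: 78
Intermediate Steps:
(13*b)*6 = (13*1)*6 = 13*6 = 78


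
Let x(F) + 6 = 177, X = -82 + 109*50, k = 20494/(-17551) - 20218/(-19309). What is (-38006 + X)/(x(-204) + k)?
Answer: -11060765549242/57909703761 ≈ -191.00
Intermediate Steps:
k = -40872528/338892259 (k = 20494*(-1/17551) - 20218*(-1/19309) = -20494/17551 + 20218/19309 = -40872528/338892259 ≈ -0.12061)
X = 5368 (X = -82 + 5450 = 5368)
x(F) = 171 (x(F) = -6 + 177 = 171)
(-38006 + X)/(x(-204) + k) = (-38006 + 5368)/(171 - 40872528/338892259) = -32638/57909703761/338892259 = -32638*338892259/57909703761 = -11060765549242/57909703761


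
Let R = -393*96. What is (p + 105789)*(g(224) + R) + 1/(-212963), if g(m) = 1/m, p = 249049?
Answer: -319312583423604399/23851856 ≈ -1.3387e+10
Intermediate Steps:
R = -37728
(p + 105789)*(g(224) + R) + 1/(-212963) = (249049 + 105789)*(1/224 - 37728) + 1/(-212963) = 354838*(1/224 - 37728) - 1/212963 = 354838*(-8451071/224) - 1/212963 = -1499380565749/112 - 1/212963 = -319312583423604399/23851856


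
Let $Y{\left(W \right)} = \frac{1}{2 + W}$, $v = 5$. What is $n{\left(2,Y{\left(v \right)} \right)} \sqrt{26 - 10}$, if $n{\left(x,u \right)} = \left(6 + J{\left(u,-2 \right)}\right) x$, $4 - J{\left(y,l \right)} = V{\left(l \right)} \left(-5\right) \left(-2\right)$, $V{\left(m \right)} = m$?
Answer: $240$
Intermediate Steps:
$J{\left(y,l \right)} = 4 - 10 l$ ($J{\left(y,l \right)} = 4 - l \left(-5\right) \left(-2\right) = 4 - - 5 l \left(-2\right) = 4 - 10 l$)
$n{\left(x,u \right)} = 30 x$ ($n{\left(x,u \right)} = \left(6 + \left(4 - -20\right)\right) x = \left(6 + \left(4 + 20\right)\right) x = \left(6 + 24\right) x = 30 x$)
$n{\left(2,Y{\left(v \right)} \right)} \sqrt{26 - 10} = 30 \cdot 2 \sqrt{26 - 10} = 60 \sqrt{16} = 60 \cdot 4 = 240$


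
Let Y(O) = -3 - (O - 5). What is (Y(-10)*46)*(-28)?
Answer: -15456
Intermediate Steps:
Y(O) = 2 - O (Y(O) = -3 - (-5 + O) = -3 + (5 - O) = 2 - O)
(Y(-10)*46)*(-28) = ((2 - 1*(-10))*46)*(-28) = ((2 + 10)*46)*(-28) = (12*46)*(-28) = 552*(-28) = -15456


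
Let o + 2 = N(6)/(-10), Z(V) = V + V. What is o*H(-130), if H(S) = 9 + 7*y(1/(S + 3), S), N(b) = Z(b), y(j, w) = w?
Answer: 14416/5 ≈ 2883.2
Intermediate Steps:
Z(V) = 2*V
N(b) = 2*b
H(S) = 9 + 7*S
o = -16/5 (o = -2 + (2*6)/(-10) = -2 + 12*(-1/10) = -2 - 6/5 = -16/5 ≈ -3.2000)
o*H(-130) = -16*(9 + 7*(-130))/5 = -16*(9 - 910)/5 = -16/5*(-901) = 14416/5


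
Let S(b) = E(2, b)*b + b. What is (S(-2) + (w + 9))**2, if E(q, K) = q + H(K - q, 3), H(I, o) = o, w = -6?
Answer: 81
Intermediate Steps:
E(q, K) = 3 + q (E(q, K) = q + 3 = 3 + q)
S(b) = 6*b (S(b) = (3 + 2)*b + b = 5*b + b = 6*b)
(S(-2) + (w + 9))**2 = (6*(-2) + (-6 + 9))**2 = (-12 + 3)**2 = (-9)**2 = 81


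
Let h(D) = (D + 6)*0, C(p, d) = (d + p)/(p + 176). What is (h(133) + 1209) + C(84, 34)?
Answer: 157229/130 ≈ 1209.5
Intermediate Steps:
C(p, d) = (d + p)/(176 + p)
h(D) = 0 (h(D) = (6 + D)*0 = 0)
(h(133) + 1209) + C(84, 34) = (0 + 1209) + (34 + 84)/(176 + 84) = 1209 + 118/260 = 1209 + (1/260)*118 = 1209 + 59/130 = 157229/130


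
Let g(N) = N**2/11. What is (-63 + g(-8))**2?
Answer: 395641/121 ≈ 3269.8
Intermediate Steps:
g(N) = N**2/11
(-63 + g(-8))**2 = (-63 + (1/11)*(-8)**2)**2 = (-63 + (1/11)*64)**2 = (-63 + 64/11)**2 = (-629/11)**2 = 395641/121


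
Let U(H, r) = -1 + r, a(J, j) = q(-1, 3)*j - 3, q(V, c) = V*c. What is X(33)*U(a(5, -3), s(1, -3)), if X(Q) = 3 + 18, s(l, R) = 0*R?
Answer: -21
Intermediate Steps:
s(l, R) = 0
a(J, j) = -3 - 3*j (a(J, j) = (-1*3)*j - 3 = -3*j - 3 = -3 - 3*j)
X(Q) = 21
X(33)*U(a(5, -3), s(1, -3)) = 21*(-1 + 0) = 21*(-1) = -21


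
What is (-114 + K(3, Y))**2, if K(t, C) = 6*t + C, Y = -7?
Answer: 10609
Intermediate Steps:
K(t, C) = C + 6*t
(-114 + K(3, Y))**2 = (-114 + (-7 + 6*3))**2 = (-114 + (-7 + 18))**2 = (-114 + 11)**2 = (-103)**2 = 10609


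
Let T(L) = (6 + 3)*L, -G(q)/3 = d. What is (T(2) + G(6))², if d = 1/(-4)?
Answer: 5625/16 ≈ 351.56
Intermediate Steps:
d = -¼ ≈ -0.25000
G(q) = ¾ (G(q) = -3*(-¼) = ¾)
T(L) = 9*L
(T(2) + G(6))² = (9*2 + ¾)² = (18 + ¾)² = (75/4)² = 5625/16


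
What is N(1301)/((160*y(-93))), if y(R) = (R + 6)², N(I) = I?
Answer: 1301/1211040 ≈ 0.0010743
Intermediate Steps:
y(R) = (6 + R)²
N(1301)/((160*y(-93))) = 1301/((160*(6 - 93)²)) = 1301/((160*(-87)²)) = 1301/((160*7569)) = 1301/1211040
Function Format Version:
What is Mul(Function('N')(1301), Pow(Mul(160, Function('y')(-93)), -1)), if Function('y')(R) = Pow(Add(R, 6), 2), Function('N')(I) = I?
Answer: Rational(1301, 1211040) ≈ 0.0010743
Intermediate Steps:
Function('y')(R) = Pow(Add(6, R), 2)
Mul(Function('N')(1301), Pow(Mul(160, Function('y')(-93)), -1)) = Mul(1301, Pow(Mul(160, Pow(Add(6, -93), 2)), -1)) = Mul(1301, Pow(Mul(160, Pow(-87, 2)), -1)) = Mul(1301, Pow(Mul(160, 7569), -1)) = Mul(1301, Pow(1211040, -1)) = Mul(1301, Rational(1, 1211040)) = Rational(1301, 1211040)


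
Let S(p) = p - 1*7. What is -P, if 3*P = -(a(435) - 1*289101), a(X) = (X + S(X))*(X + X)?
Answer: 153903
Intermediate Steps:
S(p) = -7 + p (S(p) = p - 7 = -7 + p)
a(X) = 2*X*(-7 + 2*X) (a(X) = (X + (-7 + X))*(X + X) = (-7 + 2*X)*(2*X) = 2*X*(-7 + 2*X))
P = -153903 (P = (-(2*435*(-7 + 2*435) - 1*289101))/3 = (-(2*435*(-7 + 870) - 289101))/3 = (-(2*435*863 - 289101))/3 = (-(750810 - 289101))/3 = (-1*461709)/3 = (1/3)*(-461709) = -153903)
-P = -1*(-153903) = 153903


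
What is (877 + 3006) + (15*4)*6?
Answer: 4243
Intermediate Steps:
(877 + 3006) + (15*4)*6 = 3883 + 60*6 = 3883 + 360 = 4243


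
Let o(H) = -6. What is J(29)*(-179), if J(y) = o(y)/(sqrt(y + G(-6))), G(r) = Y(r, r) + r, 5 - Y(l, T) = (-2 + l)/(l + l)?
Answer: 537*sqrt(246)/41 ≈ 205.43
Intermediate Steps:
Y(l, T) = 5 - (-2 + l)/(2*l) (Y(l, T) = 5 - (-2 + l)/(l + l) = 5 - (-2 + l)/(2*l))
G(r) = 9/2 + r + 1/r (G(r) = (9/2 + 1/r) + r = 9/2 + r + 1/r)
J(y) = -6/sqrt(-5/3 + y) (J(y) = -6/sqrt(y + (9/2 - 6 + 1/(-6))) = -6/sqrt(y + (9/2 - 6 - 1/6)) = -6/sqrt(y - 5/3) = -6/sqrt(-5/3 + y))
J(29)*(-179) = -6*sqrt(3)/sqrt(-5 + 3*29)*(-179) = -6*sqrt(3)/sqrt(-5 + 87)*(-179) = -6*sqrt(3)/sqrt(82)*(-179) = -6*sqrt(3)*sqrt(82)/82*(-179) = -3*sqrt(246)/41*(-179) = 537*sqrt(246)/41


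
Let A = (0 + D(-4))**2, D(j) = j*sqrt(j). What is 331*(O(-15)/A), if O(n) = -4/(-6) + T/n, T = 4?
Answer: -331/160 ≈ -2.0687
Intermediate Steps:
D(j) = j**(3/2)
O(n) = 2/3 + 4/n (O(n) = -4/(-6) + 4/n = -4*(-1/6) + 4/n = 2/3 + 4/n)
A = -64 (A = (0 + (-4)**(3/2))**2 = (0 - 8*I)**2 = (-8*I)**2 = -64)
331*(O(-15)/A) = 331*((2/3 + 4/(-15))/(-64)) = 331*((2/3 + 4*(-1/15))*(-1/64)) = 331*((2/3 - 4/15)*(-1/64)) = 331*((2/5)*(-1/64)) = 331*(-1/160) = -331/160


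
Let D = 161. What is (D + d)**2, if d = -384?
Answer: 49729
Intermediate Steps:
(D + d)**2 = (161 - 384)**2 = (-223)**2 = 49729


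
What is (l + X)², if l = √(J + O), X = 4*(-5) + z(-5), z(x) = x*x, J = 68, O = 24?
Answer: 117 + 20*√23 ≈ 212.92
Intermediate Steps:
z(x) = x²
X = 5 (X = 4*(-5) + (-5)² = -20 + 25 = 5)
l = 2*√23 (l = √(68 + 24) = √92 = 2*√23 ≈ 9.5917)
(l + X)² = (2*√23 + 5)² = (5 + 2*√23)²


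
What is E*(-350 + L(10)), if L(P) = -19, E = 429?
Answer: -158301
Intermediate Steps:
E*(-350 + L(10)) = 429*(-350 - 19) = 429*(-369) = -158301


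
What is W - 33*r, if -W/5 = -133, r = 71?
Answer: -1678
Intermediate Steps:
W = 665 (W = -5*(-133) = 665)
W - 33*r = 665 - 33*71 = 665 - 2343 = -1678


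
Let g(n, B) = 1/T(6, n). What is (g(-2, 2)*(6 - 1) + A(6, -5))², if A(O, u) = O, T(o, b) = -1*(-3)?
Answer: 529/9 ≈ 58.778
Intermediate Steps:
T(o, b) = 3
g(n, B) = ⅓ (g(n, B) = 1/3 = ⅓)
(g(-2, 2)*(6 - 1) + A(6, -5))² = ((6 - 1)/3 + 6)² = ((⅓)*5 + 6)² = (5/3 + 6)² = (23/3)² = 529/9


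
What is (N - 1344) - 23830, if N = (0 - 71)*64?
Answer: -29718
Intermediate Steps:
N = -4544 (N = -71*64 = -4544)
(N - 1344) - 23830 = (-4544 - 1344) - 23830 = -5888 - 23830 = -29718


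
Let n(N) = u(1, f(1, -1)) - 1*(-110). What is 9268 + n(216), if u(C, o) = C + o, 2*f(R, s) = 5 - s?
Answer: 9382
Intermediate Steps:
f(R, s) = 5/2 - s/2 (f(R, s) = (5 - s)/2 = 5/2 - s/2)
n(N) = 114 (n(N) = (1 + (5/2 - 1/2*(-1))) - 1*(-110) = (1 + (5/2 + 1/2)) + 110 = (1 + 3) + 110 = 4 + 110 = 114)
9268 + n(216) = 9268 + 114 = 9382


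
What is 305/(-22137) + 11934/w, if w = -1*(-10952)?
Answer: 130421299/121222212 ≈ 1.0759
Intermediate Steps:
w = 10952
305/(-22137) + 11934/w = 305/(-22137) + 11934/10952 = 305*(-1/22137) + 11934*(1/10952) = -305/22137 + 5967/5476 = 130421299/121222212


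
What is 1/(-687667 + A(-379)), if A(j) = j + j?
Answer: -1/688425 ≈ -1.4526e-6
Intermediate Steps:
A(j) = 2*j
1/(-687667 + A(-379)) = 1/(-687667 + 2*(-379)) = 1/(-687667 - 758) = 1/(-688425) = -1/688425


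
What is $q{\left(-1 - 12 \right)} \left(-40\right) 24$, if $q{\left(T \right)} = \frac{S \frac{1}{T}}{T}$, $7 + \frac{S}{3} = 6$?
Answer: $\frac{2880}{169} \approx 17.041$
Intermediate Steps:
$S = -3$ ($S = -21 + 3 \cdot 6 = -21 + 18 = -3$)
$q{\left(T \right)} = - \frac{3}{T^{2}}$ ($q{\left(T \right)} = \frac{\left(-3\right) \frac{1}{T}}{T} = - \frac{3}{T^{2}}$)
$q{\left(-1 - 12 \right)} \left(-40\right) 24 = - \frac{3}{\left(-1 - 12\right)^{2}} \left(-40\right) 24 = - \frac{3}{169} \left(-40\right) 24 = \left(-3\right) \frac{1}{169} \left(-40\right) 24 = \left(- \frac{3}{169}\right) \left(-40\right) 24 = \frac{120}{169} \cdot 24 = \frac{2880}{169}$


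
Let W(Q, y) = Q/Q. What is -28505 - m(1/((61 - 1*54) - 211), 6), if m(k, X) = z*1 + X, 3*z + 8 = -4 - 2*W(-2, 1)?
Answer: -85519/3 ≈ -28506.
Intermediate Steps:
W(Q, y) = 1
z = -14/3 (z = -8/3 + (-4 - 2*1)/3 = -8/3 + (-4 - 2)/3 = -8/3 + (⅓)*(-6) = -8/3 - 2 = -14/3 ≈ -4.6667)
m(k, X) = -14/3 + X (m(k, X) = -14/3*1 + X = -14/3 + X)
-28505 - m(1/((61 - 1*54) - 211), 6) = -28505 - (-14/3 + 6) = -28505 - 1*4/3 = -28505 - 4/3 = -85519/3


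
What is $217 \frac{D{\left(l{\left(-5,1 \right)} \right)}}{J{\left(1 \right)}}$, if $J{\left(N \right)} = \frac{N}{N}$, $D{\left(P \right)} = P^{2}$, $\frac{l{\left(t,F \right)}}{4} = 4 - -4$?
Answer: $222208$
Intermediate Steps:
$l{\left(t,F \right)} = 32$ ($l{\left(t,F \right)} = 4 \left(4 - -4\right) = 4 \left(4 + 4\right) = 4 \cdot 8 = 32$)
$J{\left(N \right)} = 1$
$217 \frac{D{\left(l{\left(-5,1 \right)} \right)}}{J{\left(1 \right)}} = 217 \frac{32^{2}}{1} = 217 \cdot 1024 \cdot 1 = 217 \cdot 1024 = 222208$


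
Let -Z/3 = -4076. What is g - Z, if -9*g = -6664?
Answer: -103388/9 ≈ -11488.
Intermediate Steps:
g = 6664/9 (g = -⅑*(-6664) = 6664/9 ≈ 740.44)
Z = 12228 (Z = -3*(-4076) = 12228)
g - Z = 6664/9 - 1*12228 = 6664/9 - 12228 = -103388/9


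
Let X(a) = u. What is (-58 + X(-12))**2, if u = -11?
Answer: 4761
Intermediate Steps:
X(a) = -11
(-58 + X(-12))**2 = (-58 - 11)**2 = (-69)**2 = 4761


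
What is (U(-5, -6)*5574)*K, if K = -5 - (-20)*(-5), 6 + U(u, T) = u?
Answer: 6437970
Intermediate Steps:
U(u, T) = -6 + u
K = -105 (K = -5 - 4*25 = -5 - 100 = -105)
(U(-5, -6)*5574)*K = ((-6 - 5)*5574)*(-105) = -11*5574*(-105) = -61314*(-105) = 6437970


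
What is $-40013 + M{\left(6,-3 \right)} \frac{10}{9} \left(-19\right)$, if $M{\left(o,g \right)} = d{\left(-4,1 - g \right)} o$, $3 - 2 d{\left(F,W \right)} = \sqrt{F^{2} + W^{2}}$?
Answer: $-40203 + \frac{760 \sqrt{2}}{3} \approx -39845.0$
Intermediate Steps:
$d{\left(F,W \right)} = \frac{3}{2} - \frac{\sqrt{F^{2} + W^{2}}}{2}$
$M{\left(o,g \right)} = o \left(\frac{3}{2} - \frac{\sqrt{16 + \left(1 - g\right)^{2}}}{2}\right)$ ($M{\left(o,g \right)} = \left(\frac{3}{2} - \frac{\sqrt{\left(-4\right)^{2} + \left(1 - g\right)^{2}}}{2}\right) o = \left(\frac{3}{2} - \frac{\sqrt{16 + \left(1 - g\right)^{2}}}{2}\right) o = o \left(\frac{3}{2} - \frac{\sqrt{16 + \left(1 - g\right)^{2}}}{2}\right)$)
$-40013 + M{\left(6,-3 \right)} \frac{10}{9} \left(-19\right) = -40013 + \left(- \frac{1}{2}\right) 6 \left(-3 + \sqrt{16 + \left(-1 - 3\right)^{2}}\right) \frac{10}{9} \left(-19\right) = -40013 + \left(- \frac{1}{2}\right) 6 \left(-3 + \sqrt{16 + \left(-4\right)^{2}}\right) 10 \cdot \frac{1}{9} \left(-19\right) = -40013 + \left(- \frac{1}{2}\right) 6 \left(-3 + \sqrt{16 + 16}\right) \frac{10}{9} \left(-19\right) = -40013 + \left(- \frac{1}{2}\right) 6 \left(-3 + \sqrt{32}\right) \left(- \frac{190}{9}\right) = -40013 + \left(- \frac{1}{2}\right) 6 \left(-3 + 4 \sqrt{2}\right) \left(- \frac{190}{9}\right) = -40013 + \left(9 - 12 \sqrt{2}\right) \left(- \frac{190}{9}\right) = -40013 - \left(190 - \frac{760 \sqrt{2}}{3}\right) = -40203 + \frac{760 \sqrt{2}}{3}$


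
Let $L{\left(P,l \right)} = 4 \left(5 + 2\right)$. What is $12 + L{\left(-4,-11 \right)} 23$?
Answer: $656$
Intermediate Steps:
$L{\left(P,l \right)} = 28$ ($L{\left(P,l \right)} = 4 \cdot 7 = 28$)
$12 + L{\left(-4,-11 \right)} 23 = 12 + 28 \cdot 23 = 12 + 644 = 656$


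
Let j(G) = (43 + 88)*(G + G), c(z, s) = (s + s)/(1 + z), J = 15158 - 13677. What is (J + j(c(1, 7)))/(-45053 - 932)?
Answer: -39/541 ≈ -0.072089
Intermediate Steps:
J = 1481
c(z, s) = 2*s/(1 + z) (c(z, s) = (2*s)/(1 + z) = 2*s/(1 + z))
j(G) = 262*G (j(G) = 131*(2*G) = 262*G)
(J + j(c(1, 7)))/(-45053 - 932) = (1481 + 262*(2*7/(1 + 1)))/(-45053 - 932) = (1481 + 262*(2*7/2))/(-45985) = (1481 + 262*(2*7*(½)))*(-1/45985) = (1481 + 262*7)*(-1/45985) = (1481 + 1834)*(-1/45985) = 3315*(-1/45985) = -39/541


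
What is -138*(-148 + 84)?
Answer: 8832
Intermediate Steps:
-138*(-148 + 84) = -138*(-64) = 8832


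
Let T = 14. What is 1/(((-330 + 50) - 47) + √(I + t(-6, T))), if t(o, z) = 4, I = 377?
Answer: -109/35516 - √381/106548 ≈ -0.0032522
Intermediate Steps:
1/(((-330 + 50) - 47) + √(I + t(-6, T))) = 1/(((-330 + 50) - 47) + √(377 + 4)) = 1/((-280 - 47) + √381) = 1/(-327 + √381)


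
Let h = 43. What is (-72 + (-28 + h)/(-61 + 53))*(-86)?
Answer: 25413/4 ≈ 6353.3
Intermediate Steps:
(-72 + (-28 + h)/(-61 + 53))*(-86) = (-72 + (-28 + 43)/(-61 + 53))*(-86) = (-72 + 15/(-8))*(-86) = (-72 + 15*(-1/8))*(-86) = (-72 - 15/8)*(-86) = -591/8*(-86) = 25413/4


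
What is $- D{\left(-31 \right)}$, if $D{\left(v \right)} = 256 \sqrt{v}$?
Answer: $- 256 i \sqrt{31} \approx - 1425.3 i$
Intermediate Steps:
$- D{\left(-31 \right)} = - 256 \sqrt{-31} = - 256 i \sqrt{31}$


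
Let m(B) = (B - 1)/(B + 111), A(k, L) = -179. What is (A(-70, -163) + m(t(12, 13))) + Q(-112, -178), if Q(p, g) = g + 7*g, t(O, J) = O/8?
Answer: -360674/225 ≈ -1603.0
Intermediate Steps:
t(O, J) = O/8 (t(O, J) = O*(1/8) = O/8)
m(B) = (-1 + B)/(111 + B)
Q(p, g) = 8*g
(A(-70, -163) + m(t(12, 13))) + Q(-112, -178) = (-179 + (-1 + (1/8)*12)/(111 + (1/8)*12)) + 8*(-178) = (-179 + (-1 + 3/2)/(111 + 3/2)) - 1424 = (-179 + (1/2)/(225/2)) - 1424 = (-179 + (2/225)*(1/2)) - 1424 = (-179 + 1/225) - 1424 = -40274/225 - 1424 = -360674/225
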